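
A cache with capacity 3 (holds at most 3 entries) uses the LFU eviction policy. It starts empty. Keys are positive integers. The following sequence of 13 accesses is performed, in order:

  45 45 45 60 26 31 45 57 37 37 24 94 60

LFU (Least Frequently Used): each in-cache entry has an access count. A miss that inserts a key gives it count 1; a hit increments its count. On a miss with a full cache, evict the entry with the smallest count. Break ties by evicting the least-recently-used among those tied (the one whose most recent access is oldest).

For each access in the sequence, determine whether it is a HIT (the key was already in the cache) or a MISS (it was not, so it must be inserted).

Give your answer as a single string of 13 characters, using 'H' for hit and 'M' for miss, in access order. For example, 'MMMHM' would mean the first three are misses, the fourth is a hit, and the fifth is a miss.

LFU simulation (capacity=3):
  1. access 45: MISS. Cache: [45(c=1)]
  2. access 45: HIT, count now 2. Cache: [45(c=2)]
  3. access 45: HIT, count now 3. Cache: [45(c=3)]
  4. access 60: MISS. Cache: [60(c=1) 45(c=3)]
  5. access 26: MISS. Cache: [60(c=1) 26(c=1) 45(c=3)]
  6. access 31: MISS, evict 60(c=1). Cache: [26(c=1) 31(c=1) 45(c=3)]
  7. access 45: HIT, count now 4. Cache: [26(c=1) 31(c=1) 45(c=4)]
  8. access 57: MISS, evict 26(c=1). Cache: [31(c=1) 57(c=1) 45(c=4)]
  9. access 37: MISS, evict 31(c=1). Cache: [57(c=1) 37(c=1) 45(c=4)]
  10. access 37: HIT, count now 2. Cache: [57(c=1) 37(c=2) 45(c=4)]
  11. access 24: MISS, evict 57(c=1). Cache: [24(c=1) 37(c=2) 45(c=4)]
  12. access 94: MISS, evict 24(c=1). Cache: [94(c=1) 37(c=2) 45(c=4)]
  13. access 60: MISS, evict 94(c=1). Cache: [60(c=1) 37(c=2) 45(c=4)]
Total: 4 hits, 9 misses, 6 evictions

Answer: MHHMMMHMMHMMM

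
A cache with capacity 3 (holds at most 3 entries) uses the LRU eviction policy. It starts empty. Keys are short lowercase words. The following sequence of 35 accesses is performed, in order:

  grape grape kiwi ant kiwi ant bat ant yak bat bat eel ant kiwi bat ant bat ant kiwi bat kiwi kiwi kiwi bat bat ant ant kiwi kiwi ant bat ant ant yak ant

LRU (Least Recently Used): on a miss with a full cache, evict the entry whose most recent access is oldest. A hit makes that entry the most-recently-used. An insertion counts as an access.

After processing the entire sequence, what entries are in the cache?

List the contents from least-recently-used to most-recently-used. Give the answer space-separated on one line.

Answer: bat yak ant

Derivation:
LRU simulation (capacity=3):
  1. access grape: MISS. Cache (LRU->MRU): [grape]
  2. access grape: HIT. Cache (LRU->MRU): [grape]
  3. access kiwi: MISS. Cache (LRU->MRU): [grape kiwi]
  4. access ant: MISS. Cache (LRU->MRU): [grape kiwi ant]
  5. access kiwi: HIT. Cache (LRU->MRU): [grape ant kiwi]
  6. access ant: HIT. Cache (LRU->MRU): [grape kiwi ant]
  7. access bat: MISS, evict grape. Cache (LRU->MRU): [kiwi ant bat]
  8. access ant: HIT. Cache (LRU->MRU): [kiwi bat ant]
  9. access yak: MISS, evict kiwi. Cache (LRU->MRU): [bat ant yak]
  10. access bat: HIT. Cache (LRU->MRU): [ant yak bat]
  11. access bat: HIT. Cache (LRU->MRU): [ant yak bat]
  12. access eel: MISS, evict ant. Cache (LRU->MRU): [yak bat eel]
  13. access ant: MISS, evict yak. Cache (LRU->MRU): [bat eel ant]
  14. access kiwi: MISS, evict bat. Cache (LRU->MRU): [eel ant kiwi]
  15. access bat: MISS, evict eel. Cache (LRU->MRU): [ant kiwi bat]
  16. access ant: HIT. Cache (LRU->MRU): [kiwi bat ant]
  17. access bat: HIT. Cache (LRU->MRU): [kiwi ant bat]
  18. access ant: HIT. Cache (LRU->MRU): [kiwi bat ant]
  19. access kiwi: HIT. Cache (LRU->MRU): [bat ant kiwi]
  20. access bat: HIT. Cache (LRU->MRU): [ant kiwi bat]
  21. access kiwi: HIT. Cache (LRU->MRU): [ant bat kiwi]
  22. access kiwi: HIT. Cache (LRU->MRU): [ant bat kiwi]
  23. access kiwi: HIT. Cache (LRU->MRU): [ant bat kiwi]
  24. access bat: HIT. Cache (LRU->MRU): [ant kiwi bat]
  25. access bat: HIT. Cache (LRU->MRU): [ant kiwi bat]
  26. access ant: HIT. Cache (LRU->MRU): [kiwi bat ant]
  27. access ant: HIT. Cache (LRU->MRU): [kiwi bat ant]
  28. access kiwi: HIT. Cache (LRU->MRU): [bat ant kiwi]
  29. access kiwi: HIT. Cache (LRU->MRU): [bat ant kiwi]
  30. access ant: HIT. Cache (LRU->MRU): [bat kiwi ant]
  31. access bat: HIT. Cache (LRU->MRU): [kiwi ant bat]
  32. access ant: HIT. Cache (LRU->MRU): [kiwi bat ant]
  33. access ant: HIT. Cache (LRU->MRU): [kiwi bat ant]
  34. access yak: MISS, evict kiwi. Cache (LRU->MRU): [bat ant yak]
  35. access ant: HIT. Cache (LRU->MRU): [bat yak ant]
Total: 25 hits, 10 misses, 7 evictions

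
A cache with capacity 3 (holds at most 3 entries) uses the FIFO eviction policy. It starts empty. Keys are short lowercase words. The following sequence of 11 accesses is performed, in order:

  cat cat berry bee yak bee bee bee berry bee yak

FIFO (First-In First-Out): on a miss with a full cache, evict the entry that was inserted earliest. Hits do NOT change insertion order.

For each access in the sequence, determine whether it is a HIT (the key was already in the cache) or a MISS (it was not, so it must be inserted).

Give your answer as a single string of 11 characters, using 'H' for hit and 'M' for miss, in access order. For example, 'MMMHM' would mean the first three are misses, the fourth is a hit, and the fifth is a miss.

Answer: MHMMMHHHHHH

Derivation:
FIFO simulation (capacity=3):
  1. access cat: MISS. Cache (old->new): [cat]
  2. access cat: HIT. Cache (old->new): [cat]
  3. access berry: MISS. Cache (old->new): [cat berry]
  4. access bee: MISS. Cache (old->new): [cat berry bee]
  5. access yak: MISS, evict cat. Cache (old->new): [berry bee yak]
  6. access bee: HIT. Cache (old->new): [berry bee yak]
  7. access bee: HIT. Cache (old->new): [berry bee yak]
  8. access bee: HIT. Cache (old->new): [berry bee yak]
  9. access berry: HIT. Cache (old->new): [berry bee yak]
  10. access bee: HIT. Cache (old->new): [berry bee yak]
  11. access yak: HIT. Cache (old->new): [berry bee yak]
Total: 7 hits, 4 misses, 1 evictions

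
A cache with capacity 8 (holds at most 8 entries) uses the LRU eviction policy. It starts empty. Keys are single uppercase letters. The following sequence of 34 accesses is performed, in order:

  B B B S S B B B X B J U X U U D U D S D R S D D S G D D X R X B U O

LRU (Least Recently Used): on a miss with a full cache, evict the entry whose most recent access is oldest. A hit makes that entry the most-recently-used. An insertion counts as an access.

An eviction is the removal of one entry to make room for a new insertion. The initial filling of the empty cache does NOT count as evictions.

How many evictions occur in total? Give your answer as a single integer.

LRU simulation (capacity=8):
  1. access B: MISS. Cache (LRU->MRU): [B]
  2. access B: HIT. Cache (LRU->MRU): [B]
  3. access B: HIT. Cache (LRU->MRU): [B]
  4. access S: MISS. Cache (LRU->MRU): [B S]
  5. access S: HIT. Cache (LRU->MRU): [B S]
  6. access B: HIT. Cache (LRU->MRU): [S B]
  7. access B: HIT. Cache (LRU->MRU): [S B]
  8. access B: HIT. Cache (LRU->MRU): [S B]
  9. access X: MISS. Cache (LRU->MRU): [S B X]
  10. access B: HIT. Cache (LRU->MRU): [S X B]
  11. access J: MISS. Cache (LRU->MRU): [S X B J]
  12. access U: MISS. Cache (LRU->MRU): [S X B J U]
  13. access X: HIT. Cache (LRU->MRU): [S B J U X]
  14. access U: HIT. Cache (LRU->MRU): [S B J X U]
  15. access U: HIT. Cache (LRU->MRU): [S B J X U]
  16. access D: MISS. Cache (LRU->MRU): [S B J X U D]
  17. access U: HIT. Cache (LRU->MRU): [S B J X D U]
  18. access D: HIT. Cache (LRU->MRU): [S B J X U D]
  19. access S: HIT. Cache (LRU->MRU): [B J X U D S]
  20. access D: HIT. Cache (LRU->MRU): [B J X U S D]
  21. access R: MISS. Cache (LRU->MRU): [B J X U S D R]
  22. access S: HIT. Cache (LRU->MRU): [B J X U D R S]
  23. access D: HIT. Cache (LRU->MRU): [B J X U R S D]
  24. access D: HIT. Cache (LRU->MRU): [B J X U R S D]
  25. access S: HIT. Cache (LRU->MRU): [B J X U R D S]
  26. access G: MISS. Cache (LRU->MRU): [B J X U R D S G]
  27. access D: HIT. Cache (LRU->MRU): [B J X U R S G D]
  28. access D: HIT. Cache (LRU->MRU): [B J X U R S G D]
  29. access X: HIT. Cache (LRU->MRU): [B J U R S G D X]
  30. access R: HIT. Cache (LRU->MRU): [B J U S G D X R]
  31. access X: HIT. Cache (LRU->MRU): [B J U S G D R X]
  32. access B: HIT. Cache (LRU->MRU): [J U S G D R X B]
  33. access U: HIT. Cache (LRU->MRU): [J S G D R X B U]
  34. access O: MISS, evict J. Cache (LRU->MRU): [S G D R X B U O]
Total: 25 hits, 9 misses, 1 evictions

Answer: 1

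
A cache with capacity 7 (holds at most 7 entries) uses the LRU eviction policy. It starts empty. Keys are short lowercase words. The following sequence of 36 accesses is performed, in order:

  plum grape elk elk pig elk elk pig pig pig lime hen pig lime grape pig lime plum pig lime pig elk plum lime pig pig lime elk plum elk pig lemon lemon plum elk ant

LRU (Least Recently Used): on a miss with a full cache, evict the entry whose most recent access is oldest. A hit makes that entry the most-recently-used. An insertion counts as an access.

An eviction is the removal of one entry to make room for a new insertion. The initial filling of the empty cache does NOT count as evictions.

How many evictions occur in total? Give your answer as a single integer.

LRU simulation (capacity=7):
  1. access plum: MISS. Cache (LRU->MRU): [plum]
  2. access grape: MISS. Cache (LRU->MRU): [plum grape]
  3. access elk: MISS. Cache (LRU->MRU): [plum grape elk]
  4. access elk: HIT. Cache (LRU->MRU): [plum grape elk]
  5. access pig: MISS. Cache (LRU->MRU): [plum grape elk pig]
  6. access elk: HIT. Cache (LRU->MRU): [plum grape pig elk]
  7. access elk: HIT. Cache (LRU->MRU): [plum grape pig elk]
  8. access pig: HIT. Cache (LRU->MRU): [plum grape elk pig]
  9. access pig: HIT. Cache (LRU->MRU): [plum grape elk pig]
  10. access pig: HIT. Cache (LRU->MRU): [plum grape elk pig]
  11. access lime: MISS. Cache (LRU->MRU): [plum grape elk pig lime]
  12. access hen: MISS. Cache (LRU->MRU): [plum grape elk pig lime hen]
  13. access pig: HIT. Cache (LRU->MRU): [plum grape elk lime hen pig]
  14. access lime: HIT. Cache (LRU->MRU): [plum grape elk hen pig lime]
  15. access grape: HIT. Cache (LRU->MRU): [plum elk hen pig lime grape]
  16. access pig: HIT. Cache (LRU->MRU): [plum elk hen lime grape pig]
  17. access lime: HIT. Cache (LRU->MRU): [plum elk hen grape pig lime]
  18. access plum: HIT. Cache (LRU->MRU): [elk hen grape pig lime plum]
  19. access pig: HIT. Cache (LRU->MRU): [elk hen grape lime plum pig]
  20. access lime: HIT. Cache (LRU->MRU): [elk hen grape plum pig lime]
  21. access pig: HIT. Cache (LRU->MRU): [elk hen grape plum lime pig]
  22. access elk: HIT. Cache (LRU->MRU): [hen grape plum lime pig elk]
  23. access plum: HIT. Cache (LRU->MRU): [hen grape lime pig elk plum]
  24. access lime: HIT. Cache (LRU->MRU): [hen grape pig elk plum lime]
  25. access pig: HIT. Cache (LRU->MRU): [hen grape elk plum lime pig]
  26. access pig: HIT. Cache (LRU->MRU): [hen grape elk plum lime pig]
  27. access lime: HIT. Cache (LRU->MRU): [hen grape elk plum pig lime]
  28. access elk: HIT. Cache (LRU->MRU): [hen grape plum pig lime elk]
  29. access plum: HIT. Cache (LRU->MRU): [hen grape pig lime elk plum]
  30. access elk: HIT. Cache (LRU->MRU): [hen grape pig lime plum elk]
  31. access pig: HIT. Cache (LRU->MRU): [hen grape lime plum elk pig]
  32. access lemon: MISS. Cache (LRU->MRU): [hen grape lime plum elk pig lemon]
  33. access lemon: HIT. Cache (LRU->MRU): [hen grape lime plum elk pig lemon]
  34. access plum: HIT. Cache (LRU->MRU): [hen grape lime elk pig lemon plum]
  35. access elk: HIT. Cache (LRU->MRU): [hen grape lime pig lemon plum elk]
  36. access ant: MISS, evict hen. Cache (LRU->MRU): [grape lime pig lemon plum elk ant]
Total: 28 hits, 8 misses, 1 evictions

Answer: 1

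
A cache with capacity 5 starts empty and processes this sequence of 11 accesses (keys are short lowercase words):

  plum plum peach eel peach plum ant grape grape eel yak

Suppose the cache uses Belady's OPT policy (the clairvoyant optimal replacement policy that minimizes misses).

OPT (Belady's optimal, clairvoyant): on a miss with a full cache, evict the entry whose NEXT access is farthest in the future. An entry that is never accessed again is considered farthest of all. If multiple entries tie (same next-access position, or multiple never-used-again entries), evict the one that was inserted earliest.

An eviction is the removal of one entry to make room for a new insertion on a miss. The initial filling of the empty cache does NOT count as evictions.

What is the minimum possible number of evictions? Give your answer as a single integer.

Answer: 1

Derivation:
OPT (Belady) simulation (capacity=5):
  1. access plum: MISS. Cache: [plum]
  2. access plum: HIT. Next use of plum: step 6. Cache: [plum]
  3. access peach: MISS. Cache: [plum peach]
  4. access eel: MISS. Cache: [plum peach eel]
  5. access peach: HIT. Next use of peach: never. Cache: [plum peach eel]
  6. access plum: HIT. Next use of plum: never. Cache: [plum peach eel]
  7. access ant: MISS. Cache: [plum peach eel ant]
  8. access grape: MISS. Cache: [plum peach eel ant grape]
  9. access grape: HIT. Next use of grape: never. Cache: [plum peach eel ant grape]
  10. access eel: HIT. Next use of eel: never. Cache: [plum peach eel ant grape]
  11. access yak: MISS, evict plum (next use: never). Cache: [peach eel ant grape yak]
Total: 5 hits, 6 misses, 1 evictions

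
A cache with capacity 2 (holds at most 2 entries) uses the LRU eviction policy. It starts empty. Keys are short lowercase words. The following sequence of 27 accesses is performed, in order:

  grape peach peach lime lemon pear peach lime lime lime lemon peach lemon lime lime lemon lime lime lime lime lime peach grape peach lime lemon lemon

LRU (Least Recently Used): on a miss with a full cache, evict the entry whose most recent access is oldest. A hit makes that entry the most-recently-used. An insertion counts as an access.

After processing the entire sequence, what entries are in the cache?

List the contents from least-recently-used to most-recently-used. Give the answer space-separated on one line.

Answer: lime lemon

Derivation:
LRU simulation (capacity=2):
  1. access grape: MISS. Cache (LRU->MRU): [grape]
  2. access peach: MISS. Cache (LRU->MRU): [grape peach]
  3. access peach: HIT. Cache (LRU->MRU): [grape peach]
  4. access lime: MISS, evict grape. Cache (LRU->MRU): [peach lime]
  5. access lemon: MISS, evict peach. Cache (LRU->MRU): [lime lemon]
  6. access pear: MISS, evict lime. Cache (LRU->MRU): [lemon pear]
  7. access peach: MISS, evict lemon. Cache (LRU->MRU): [pear peach]
  8. access lime: MISS, evict pear. Cache (LRU->MRU): [peach lime]
  9. access lime: HIT. Cache (LRU->MRU): [peach lime]
  10. access lime: HIT. Cache (LRU->MRU): [peach lime]
  11. access lemon: MISS, evict peach. Cache (LRU->MRU): [lime lemon]
  12. access peach: MISS, evict lime. Cache (LRU->MRU): [lemon peach]
  13. access lemon: HIT. Cache (LRU->MRU): [peach lemon]
  14. access lime: MISS, evict peach. Cache (LRU->MRU): [lemon lime]
  15. access lime: HIT. Cache (LRU->MRU): [lemon lime]
  16. access lemon: HIT. Cache (LRU->MRU): [lime lemon]
  17. access lime: HIT. Cache (LRU->MRU): [lemon lime]
  18. access lime: HIT. Cache (LRU->MRU): [lemon lime]
  19. access lime: HIT. Cache (LRU->MRU): [lemon lime]
  20. access lime: HIT. Cache (LRU->MRU): [lemon lime]
  21. access lime: HIT. Cache (LRU->MRU): [lemon lime]
  22. access peach: MISS, evict lemon. Cache (LRU->MRU): [lime peach]
  23. access grape: MISS, evict lime. Cache (LRU->MRU): [peach grape]
  24. access peach: HIT. Cache (LRU->MRU): [grape peach]
  25. access lime: MISS, evict grape. Cache (LRU->MRU): [peach lime]
  26. access lemon: MISS, evict peach. Cache (LRU->MRU): [lime lemon]
  27. access lemon: HIT. Cache (LRU->MRU): [lime lemon]
Total: 13 hits, 14 misses, 12 evictions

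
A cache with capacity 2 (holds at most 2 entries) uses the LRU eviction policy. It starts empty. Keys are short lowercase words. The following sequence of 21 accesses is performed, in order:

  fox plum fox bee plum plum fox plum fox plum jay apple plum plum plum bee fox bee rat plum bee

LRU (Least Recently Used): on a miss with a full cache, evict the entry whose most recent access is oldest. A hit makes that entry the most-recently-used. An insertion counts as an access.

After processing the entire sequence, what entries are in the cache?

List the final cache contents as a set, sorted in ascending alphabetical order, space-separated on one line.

Answer: bee plum

Derivation:
LRU simulation (capacity=2):
  1. access fox: MISS. Cache (LRU->MRU): [fox]
  2. access plum: MISS. Cache (LRU->MRU): [fox plum]
  3. access fox: HIT. Cache (LRU->MRU): [plum fox]
  4. access bee: MISS, evict plum. Cache (LRU->MRU): [fox bee]
  5. access plum: MISS, evict fox. Cache (LRU->MRU): [bee plum]
  6. access plum: HIT. Cache (LRU->MRU): [bee plum]
  7. access fox: MISS, evict bee. Cache (LRU->MRU): [plum fox]
  8. access plum: HIT. Cache (LRU->MRU): [fox plum]
  9. access fox: HIT. Cache (LRU->MRU): [plum fox]
  10. access plum: HIT. Cache (LRU->MRU): [fox plum]
  11. access jay: MISS, evict fox. Cache (LRU->MRU): [plum jay]
  12. access apple: MISS, evict plum. Cache (LRU->MRU): [jay apple]
  13. access plum: MISS, evict jay. Cache (LRU->MRU): [apple plum]
  14. access plum: HIT. Cache (LRU->MRU): [apple plum]
  15. access plum: HIT. Cache (LRU->MRU): [apple plum]
  16. access bee: MISS, evict apple. Cache (LRU->MRU): [plum bee]
  17. access fox: MISS, evict plum. Cache (LRU->MRU): [bee fox]
  18. access bee: HIT. Cache (LRU->MRU): [fox bee]
  19. access rat: MISS, evict fox. Cache (LRU->MRU): [bee rat]
  20. access plum: MISS, evict bee. Cache (LRU->MRU): [rat plum]
  21. access bee: MISS, evict rat. Cache (LRU->MRU): [plum bee]
Total: 8 hits, 13 misses, 11 evictions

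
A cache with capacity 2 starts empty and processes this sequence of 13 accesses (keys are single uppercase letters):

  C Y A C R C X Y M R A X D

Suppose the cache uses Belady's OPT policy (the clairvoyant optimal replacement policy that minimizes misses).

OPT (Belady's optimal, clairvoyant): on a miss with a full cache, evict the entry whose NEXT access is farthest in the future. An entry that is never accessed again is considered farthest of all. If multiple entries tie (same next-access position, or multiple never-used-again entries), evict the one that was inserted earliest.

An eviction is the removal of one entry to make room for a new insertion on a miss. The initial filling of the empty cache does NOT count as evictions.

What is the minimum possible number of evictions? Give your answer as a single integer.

OPT (Belady) simulation (capacity=2):
  1. access C: MISS. Cache: [C]
  2. access Y: MISS. Cache: [C Y]
  3. access A: MISS, evict Y (next use: step 8). Cache: [C A]
  4. access C: HIT. Next use of C: step 6. Cache: [C A]
  5. access R: MISS, evict A (next use: step 11). Cache: [C R]
  6. access C: HIT. Next use of C: never. Cache: [C R]
  7. access X: MISS, evict C (next use: never). Cache: [R X]
  8. access Y: MISS, evict X (next use: step 12). Cache: [R Y]
  9. access M: MISS, evict Y (next use: never). Cache: [R M]
  10. access R: HIT. Next use of R: never. Cache: [R M]
  11. access A: MISS, evict R (next use: never). Cache: [M A]
  12. access X: MISS, evict M (next use: never). Cache: [A X]
  13. access D: MISS, evict A (next use: never). Cache: [X D]
Total: 3 hits, 10 misses, 8 evictions

Answer: 8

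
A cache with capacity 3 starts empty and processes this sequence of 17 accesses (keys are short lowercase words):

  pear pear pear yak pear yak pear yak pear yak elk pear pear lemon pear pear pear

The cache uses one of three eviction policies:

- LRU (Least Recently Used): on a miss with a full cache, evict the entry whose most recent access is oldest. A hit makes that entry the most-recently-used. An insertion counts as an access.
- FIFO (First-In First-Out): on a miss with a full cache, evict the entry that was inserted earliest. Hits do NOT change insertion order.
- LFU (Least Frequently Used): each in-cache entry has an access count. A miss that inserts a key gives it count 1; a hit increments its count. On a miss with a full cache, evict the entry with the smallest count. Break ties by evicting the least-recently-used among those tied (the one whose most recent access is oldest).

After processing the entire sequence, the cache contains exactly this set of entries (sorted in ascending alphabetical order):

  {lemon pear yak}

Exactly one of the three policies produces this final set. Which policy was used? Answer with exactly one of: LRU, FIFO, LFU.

Simulating under each policy and comparing final sets:
  LRU: final set = {elk lemon pear} -> differs
  FIFO: final set = {elk lemon pear} -> differs
  LFU: final set = {lemon pear yak} -> MATCHES target
Only LFU produces the target set.

Answer: LFU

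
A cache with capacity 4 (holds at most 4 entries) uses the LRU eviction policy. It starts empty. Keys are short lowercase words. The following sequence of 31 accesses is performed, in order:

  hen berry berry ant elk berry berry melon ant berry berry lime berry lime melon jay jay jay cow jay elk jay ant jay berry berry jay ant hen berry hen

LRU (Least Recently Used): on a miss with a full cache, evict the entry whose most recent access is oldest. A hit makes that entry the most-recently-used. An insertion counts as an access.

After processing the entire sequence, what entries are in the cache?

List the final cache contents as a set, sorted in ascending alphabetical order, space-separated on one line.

LRU simulation (capacity=4):
  1. access hen: MISS. Cache (LRU->MRU): [hen]
  2. access berry: MISS. Cache (LRU->MRU): [hen berry]
  3. access berry: HIT. Cache (LRU->MRU): [hen berry]
  4. access ant: MISS. Cache (LRU->MRU): [hen berry ant]
  5. access elk: MISS. Cache (LRU->MRU): [hen berry ant elk]
  6. access berry: HIT. Cache (LRU->MRU): [hen ant elk berry]
  7. access berry: HIT. Cache (LRU->MRU): [hen ant elk berry]
  8. access melon: MISS, evict hen. Cache (LRU->MRU): [ant elk berry melon]
  9. access ant: HIT. Cache (LRU->MRU): [elk berry melon ant]
  10. access berry: HIT. Cache (LRU->MRU): [elk melon ant berry]
  11. access berry: HIT. Cache (LRU->MRU): [elk melon ant berry]
  12. access lime: MISS, evict elk. Cache (LRU->MRU): [melon ant berry lime]
  13. access berry: HIT. Cache (LRU->MRU): [melon ant lime berry]
  14. access lime: HIT. Cache (LRU->MRU): [melon ant berry lime]
  15. access melon: HIT. Cache (LRU->MRU): [ant berry lime melon]
  16. access jay: MISS, evict ant. Cache (LRU->MRU): [berry lime melon jay]
  17. access jay: HIT. Cache (LRU->MRU): [berry lime melon jay]
  18. access jay: HIT. Cache (LRU->MRU): [berry lime melon jay]
  19. access cow: MISS, evict berry. Cache (LRU->MRU): [lime melon jay cow]
  20. access jay: HIT. Cache (LRU->MRU): [lime melon cow jay]
  21. access elk: MISS, evict lime. Cache (LRU->MRU): [melon cow jay elk]
  22. access jay: HIT. Cache (LRU->MRU): [melon cow elk jay]
  23. access ant: MISS, evict melon. Cache (LRU->MRU): [cow elk jay ant]
  24. access jay: HIT. Cache (LRU->MRU): [cow elk ant jay]
  25. access berry: MISS, evict cow. Cache (LRU->MRU): [elk ant jay berry]
  26. access berry: HIT. Cache (LRU->MRU): [elk ant jay berry]
  27. access jay: HIT. Cache (LRU->MRU): [elk ant berry jay]
  28. access ant: HIT. Cache (LRU->MRU): [elk berry jay ant]
  29. access hen: MISS, evict elk. Cache (LRU->MRU): [berry jay ant hen]
  30. access berry: HIT. Cache (LRU->MRU): [jay ant hen berry]
  31. access hen: HIT. Cache (LRU->MRU): [jay ant berry hen]
Total: 19 hits, 12 misses, 8 evictions

Answer: ant berry hen jay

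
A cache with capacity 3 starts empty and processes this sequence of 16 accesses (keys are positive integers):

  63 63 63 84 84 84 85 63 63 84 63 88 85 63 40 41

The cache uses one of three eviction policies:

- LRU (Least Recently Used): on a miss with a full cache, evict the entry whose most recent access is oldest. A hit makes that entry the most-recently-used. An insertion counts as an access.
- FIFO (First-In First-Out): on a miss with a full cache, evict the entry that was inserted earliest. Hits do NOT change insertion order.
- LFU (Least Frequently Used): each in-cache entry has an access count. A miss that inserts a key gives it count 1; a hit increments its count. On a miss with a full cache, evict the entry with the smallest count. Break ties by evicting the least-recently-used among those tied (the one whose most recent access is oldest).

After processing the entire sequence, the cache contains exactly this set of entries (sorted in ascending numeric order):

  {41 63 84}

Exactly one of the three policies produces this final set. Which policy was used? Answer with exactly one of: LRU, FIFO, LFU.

Answer: LFU

Derivation:
Simulating under each policy and comparing final sets:
  LRU: final set = {40 41 63} -> differs
  FIFO: final set = {40 41 63} -> differs
  LFU: final set = {41 63 84} -> MATCHES target
Only LFU produces the target set.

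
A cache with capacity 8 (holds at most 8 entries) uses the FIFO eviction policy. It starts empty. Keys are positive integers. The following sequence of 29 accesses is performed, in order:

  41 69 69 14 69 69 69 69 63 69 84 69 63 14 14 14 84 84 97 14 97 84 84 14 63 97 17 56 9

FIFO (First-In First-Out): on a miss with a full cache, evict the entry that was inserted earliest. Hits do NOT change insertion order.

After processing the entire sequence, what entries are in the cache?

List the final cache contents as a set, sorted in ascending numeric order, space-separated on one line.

Answer: 9 14 17 56 63 69 84 97

Derivation:
FIFO simulation (capacity=8):
  1. access 41: MISS. Cache (old->new): [41]
  2. access 69: MISS. Cache (old->new): [41 69]
  3. access 69: HIT. Cache (old->new): [41 69]
  4. access 14: MISS. Cache (old->new): [41 69 14]
  5. access 69: HIT. Cache (old->new): [41 69 14]
  6. access 69: HIT. Cache (old->new): [41 69 14]
  7. access 69: HIT. Cache (old->new): [41 69 14]
  8. access 69: HIT. Cache (old->new): [41 69 14]
  9. access 63: MISS. Cache (old->new): [41 69 14 63]
  10. access 69: HIT. Cache (old->new): [41 69 14 63]
  11. access 84: MISS. Cache (old->new): [41 69 14 63 84]
  12. access 69: HIT. Cache (old->new): [41 69 14 63 84]
  13. access 63: HIT. Cache (old->new): [41 69 14 63 84]
  14. access 14: HIT. Cache (old->new): [41 69 14 63 84]
  15. access 14: HIT. Cache (old->new): [41 69 14 63 84]
  16. access 14: HIT. Cache (old->new): [41 69 14 63 84]
  17. access 84: HIT. Cache (old->new): [41 69 14 63 84]
  18. access 84: HIT. Cache (old->new): [41 69 14 63 84]
  19. access 97: MISS. Cache (old->new): [41 69 14 63 84 97]
  20. access 14: HIT. Cache (old->new): [41 69 14 63 84 97]
  21. access 97: HIT. Cache (old->new): [41 69 14 63 84 97]
  22. access 84: HIT. Cache (old->new): [41 69 14 63 84 97]
  23. access 84: HIT. Cache (old->new): [41 69 14 63 84 97]
  24. access 14: HIT. Cache (old->new): [41 69 14 63 84 97]
  25. access 63: HIT. Cache (old->new): [41 69 14 63 84 97]
  26. access 97: HIT. Cache (old->new): [41 69 14 63 84 97]
  27. access 17: MISS. Cache (old->new): [41 69 14 63 84 97 17]
  28. access 56: MISS. Cache (old->new): [41 69 14 63 84 97 17 56]
  29. access 9: MISS, evict 41. Cache (old->new): [69 14 63 84 97 17 56 9]
Total: 20 hits, 9 misses, 1 evictions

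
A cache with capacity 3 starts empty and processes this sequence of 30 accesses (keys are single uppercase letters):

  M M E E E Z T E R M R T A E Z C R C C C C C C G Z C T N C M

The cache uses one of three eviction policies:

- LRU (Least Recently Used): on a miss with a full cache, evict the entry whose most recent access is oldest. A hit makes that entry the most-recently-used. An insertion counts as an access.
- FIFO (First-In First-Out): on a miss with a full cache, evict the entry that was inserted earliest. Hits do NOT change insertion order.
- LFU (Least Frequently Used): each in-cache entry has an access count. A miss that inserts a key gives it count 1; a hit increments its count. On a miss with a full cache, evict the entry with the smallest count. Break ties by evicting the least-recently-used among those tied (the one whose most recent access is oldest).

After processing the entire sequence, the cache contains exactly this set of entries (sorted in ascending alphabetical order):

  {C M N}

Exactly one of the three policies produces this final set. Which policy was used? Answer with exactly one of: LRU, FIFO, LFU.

Answer: LRU

Derivation:
Simulating under each policy and comparing final sets:
  LRU: final set = {C M N} -> MATCHES target
  FIFO: final set = {M N T} -> differs
  LFU: final set = {C E M} -> differs
Only LRU produces the target set.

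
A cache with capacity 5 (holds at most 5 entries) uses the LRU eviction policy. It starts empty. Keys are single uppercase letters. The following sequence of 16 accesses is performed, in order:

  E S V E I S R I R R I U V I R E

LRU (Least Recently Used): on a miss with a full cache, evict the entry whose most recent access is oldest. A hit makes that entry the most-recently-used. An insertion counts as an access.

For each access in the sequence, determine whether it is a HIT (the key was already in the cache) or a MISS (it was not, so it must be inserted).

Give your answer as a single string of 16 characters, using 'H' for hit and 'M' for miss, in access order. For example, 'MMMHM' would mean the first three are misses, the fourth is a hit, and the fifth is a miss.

LRU simulation (capacity=5):
  1. access E: MISS. Cache (LRU->MRU): [E]
  2. access S: MISS. Cache (LRU->MRU): [E S]
  3. access V: MISS. Cache (LRU->MRU): [E S V]
  4. access E: HIT. Cache (LRU->MRU): [S V E]
  5. access I: MISS. Cache (LRU->MRU): [S V E I]
  6. access S: HIT. Cache (LRU->MRU): [V E I S]
  7. access R: MISS. Cache (LRU->MRU): [V E I S R]
  8. access I: HIT. Cache (LRU->MRU): [V E S R I]
  9. access R: HIT. Cache (LRU->MRU): [V E S I R]
  10. access R: HIT. Cache (LRU->MRU): [V E S I R]
  11. access I: HIT. Cache (LRU->MRU): [V E S R I]
  12. access U: MISS, evict V. Cache (LRU->MRU): [E S R I U]
  13. access V: MISS, evict E. Cache (LRU->MRU): [S R I U V]
  14. access I: HIT. Cache (LRU->MRU): [S R U V I]
  15. access R: HIT. Cache (LRU->MRU): [S U V I R]
  16. access E: MISS, evict S. Cache (LRU->MRU): [U V I R E]
Total: 8 hits, 8 misses, 3 evictions

Answer: MMMHMHMHHHHMMHHM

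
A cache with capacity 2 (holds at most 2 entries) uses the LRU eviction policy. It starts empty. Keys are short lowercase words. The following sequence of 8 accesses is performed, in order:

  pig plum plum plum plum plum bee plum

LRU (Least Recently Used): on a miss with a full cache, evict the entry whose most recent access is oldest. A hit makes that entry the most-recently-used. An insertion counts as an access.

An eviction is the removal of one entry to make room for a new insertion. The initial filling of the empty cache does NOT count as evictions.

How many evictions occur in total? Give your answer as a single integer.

LRU simulation (capacity=2):
  1. access pig: MISS. Cache (LRU->MRU): [pig]
  2. access plum: MISS. Cache (LRU->MRU): [pig plum]
  3. access plum: HIT. Cache (LRU->MRU): [pig plum]
  4. access plum: HIT. Cache (LRU->MRU): [pig plum]
  5. access plum: HIT. Cache (LRU->MRU): [pig plum]
  6. access plum: HIT. Cache (LRU->MRU): [pig plum]
  7. access bee: MISS, evict pig. Cache (LRU->MRU): [plum bee]
  8. access plum: HIT. Cache (LRU->MRU): [bee plum]
Total: 5 hits, 3 misses, 1 evictions

Answer: 1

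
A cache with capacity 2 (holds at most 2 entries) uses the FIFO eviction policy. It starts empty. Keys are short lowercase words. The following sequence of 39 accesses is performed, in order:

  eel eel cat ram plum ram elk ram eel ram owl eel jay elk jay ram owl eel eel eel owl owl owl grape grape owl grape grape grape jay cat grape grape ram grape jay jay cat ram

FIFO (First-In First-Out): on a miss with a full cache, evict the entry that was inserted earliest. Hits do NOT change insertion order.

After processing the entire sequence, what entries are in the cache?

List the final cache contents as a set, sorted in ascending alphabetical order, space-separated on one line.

Answer: cat ram

Derivation:
FIFO simulation (capacity=2):
  1. access eel: MISS. Cache (old->new): [eel]
  2. access eel: HIT. Cache (old->new): [eel]
  3. access cat: MISS. Cache (old->new): [eel cat]
  4. access ram: MISS, evict eel. Cache (old->new): [cat ram]
  5. access plum: MISS, evict cat. Cache (old->new): [ram plum]
  6. access ram: HIT. Cache (old->new): [ram plum]
  7. access elk: MISS, evict ram. Cache (old->new): [plum elk]
  8. access ram: MISS, evict plum. Cache (old->new): [elk ram]
  9. access eel: MISS, evict elk. Cache (old->new): [ram eel]
  10. access ram: HIT. Cache (old->new): [ram eel]
  11. access owl: MISS, evict ram. Cache (old->new): [eel owl]
  12. access eel: HIT. Cache (old->new): [eel owl]
  13. access jay: MISS, evict eel. Cache (old->new): [owl jay]
  14. access elk: MISS, evict owl. Cache (old->new): [jay elk]
  15. access jay: HIT. Cache (old->new): [jay elk]
  16. access ram: MISS, evict jay. Cache (old->new): [elk ram]
  17. access owl: MISS, evict elk. Cache (old->new): [ram owl]
  18. access eel: MISS, evict ram. Cache (old->new): [owl eel]
  19. access eel: HIT. Cache (old->new): [owl eel]
  20. access eel: HIT. Cache (old->new): [owl eel]
  21. access owl: HIT. Cache (old->new): [owl eel]
  22. access owl: HIT. Cache (old->new): [owl eel]
  23. access owl: HIT. Cache (old->new): [owl eel]
  24. access grape: MISS, evict owl. Cache (old->new): [eel grape]
  25. access grape: HIT. Cache (old->new): [eel grape]
  26. access owl: MISS, evict eel. Cache (old->new): [grape owl]
  27. access grape: HIT. Cache (old->new): [grape owl]
  28. access grape: HIT. Cache (old->new): [grape owl]
  29. access grape: HIT. Cache (old->new): [grape owl]
  30. access jay: MISS, evict grape. Cache (old->new): [owl jay]
  31. access cat: MISS, evict owl. Cache (old->new): [jay cat]
  32. access grape: MISS, evict jay. Cache (old->new): [cat grape]
  33. access grape: HIT. Cache (old->new): [cat grape]
  34. access ram: MISS, evict cat. Cache (old->new): [grape ram]
  35. access grape: HIT. Cache (old->new): [grape ram]
  36. access jay: MISS, evict grape. Cache (old->new): [ram jay]
  37. access jay: HIT. Cache (old->new): [ram jay]
  38. access cat: MISS, evict ram. Cache (old->new): [jay cat]
  39. access ram: MISS, evict jay. Cache (old->new): [cat ram]
Total: 17 hits, 22 misses, 20 evictions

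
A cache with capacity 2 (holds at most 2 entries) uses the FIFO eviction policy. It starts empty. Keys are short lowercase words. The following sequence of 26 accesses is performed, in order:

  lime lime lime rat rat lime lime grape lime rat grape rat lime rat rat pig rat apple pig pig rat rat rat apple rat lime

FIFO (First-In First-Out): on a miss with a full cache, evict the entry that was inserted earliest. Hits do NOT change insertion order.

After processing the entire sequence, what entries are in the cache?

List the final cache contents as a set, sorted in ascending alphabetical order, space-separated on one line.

FIFO simulation (capacity=2):
  1. access lime: MISS. Cache (old->new): [lime]
  2. access lime: HIT. Cache (old->new): [lime]
  3. access lime: HIT. Cache (old->new): [lime]
  4. access rat: MISS. Cache (old->new): [lime rat]
  5. access rat: HIT. Cache (old->new): [lime rat]
  6. access lime: HIT. Cache (old->new): [lime rat]
  7. access lime: HIT. Cache (old->new): [lime rat]
  8. access grape: MISS, evict lime. Cache (old->new): [rat grape]
  9. access lime: MISS, evict rat. Cache (old->new): [grape lime]
  10. access rat: MISS, evict grape. Cache (old->new): [lime rat]
  11. access grape: MISS, evict lime. Cache (old->new): [rat grape]
  12. access rat: HIT. Cache (old->new): [rat grape]
  13. access lime: MISS, evict rat. Cache (old->new): [grape lime]
  14. access rat: MISS, evict grape. Cache (old->new): [lime rat]
  15. access rat: HIT. Cache (old->new): [lime rat]
  16. access pig: MISS, evict lime. Cache (old->new): [rat pig]
  17. access rat: HIT. Cache (old->new): [rat pig]
  18. access apple: MISS, evict rat. Cache (old->new): [pig apple]
  19. access pig: HIT. Cache (old->new): [pig apple]
  20. access pig: HIT. Cache (old->new): [pig apple]
  21. access rat: MISS, evict pig. Cache (old->new): [apple rat]
  22. access rat: HIT. Cache (old->new): [apple rat]
  23. access rat: HIT. Cache (old->new): [apple rat]
  24. access apple: HIT. Cache (old->new): [apple rat]
  25. access rat: HIT. Cache (old->new): [apple rat]
  26. access lime: MISS, evict apple. Cache (old->new): [rat lime]
Total: 14 hits, 12 misses, 10 evictions

Answer: lime rat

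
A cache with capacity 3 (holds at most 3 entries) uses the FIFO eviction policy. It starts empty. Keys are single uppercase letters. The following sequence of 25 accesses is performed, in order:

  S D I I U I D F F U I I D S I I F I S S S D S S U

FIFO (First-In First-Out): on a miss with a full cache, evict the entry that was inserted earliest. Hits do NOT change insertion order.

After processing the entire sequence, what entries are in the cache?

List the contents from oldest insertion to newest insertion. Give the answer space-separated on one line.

FIFO simulation (capacity=3):
  1. access S: MISS. Cache (old->new): [S]
  2. access D: MISS. Cache (old->new): [S D]
  3. access I: MISS. Cache (old->new): [S D I]
  4. access I: HIT. Cache (old->new): [S D I]
  5. access U: MISS, evict S. Cache (old->new): [D I U]
  6. access I: HIT. Cache (old->new): [D I U]
  7. access D: HIT. Cache (old->new): [D I U]
  8. access F: MISS, evict D. Cache (old->new): [I U F]
  9. access F: HIT. Cache (old->new): [I U F]
  10. access U: HIT. Cache (old->new): [I U F]
  11. access I: HIT. Cache (old->new): [I U F]
  12. access I: HIT. Cache (old->new): [I U F]
  13. access D: MISS, evict I. Cache (old->new): [U F D]
  14. access S: MISS, evict U. Cache (old->new): [F D S]
  15. access I: MISS, evict F. Cache (old->new): [D S I]
  16. access I: HIT. Cache (old->new): [D S I]
  17. access F: MISS, evict D. Cache (old->new): [S I F]
  18. access I: HIT. Cache (old->new): [S I F]
  19. access S: HIT. Cache (old->new): [S I F]
  20. access S: HIT. Cache (old->new): [S I F]
  21. access S: HIT. Cache (old->new): [S I F]
  22. access D: MISS, evict S. Cache (old->new): [I F D]
  23. access S: MISS, evict I. Cache (old->new): [F D S]
  24. access S: HIT. Cache (old->new): [F D S]
  25. access U: MISS, evict F. Cache (old->new): [D S U]
Total: 13 hits, 12 misses, 9 evictions

Answer: D S U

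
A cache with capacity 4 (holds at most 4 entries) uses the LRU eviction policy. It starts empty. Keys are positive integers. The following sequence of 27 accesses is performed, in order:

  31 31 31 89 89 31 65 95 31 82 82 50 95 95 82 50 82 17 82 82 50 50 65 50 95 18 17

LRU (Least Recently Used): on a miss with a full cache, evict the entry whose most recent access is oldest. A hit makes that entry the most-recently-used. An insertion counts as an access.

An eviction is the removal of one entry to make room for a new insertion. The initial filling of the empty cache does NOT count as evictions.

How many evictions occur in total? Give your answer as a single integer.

Answer: 7

Derivation:
LRU simulation (capacity=4):
  1. access 31: MISS. Cache (LRU->MRU): [31]
  2. access 31: HIT. Cache (LRU->MRU): [31]
  3. access 31: HIT. Cache (LRU->MRU): [31]
  4. access 89: MISS. Cache (LRU->MRU): [31 89]
  5. access 89: HIT. Cache (LRU->MRU): [31 89]
  6. access 31: HIT. Cache (LRU->MRU): [89 31]
  7. access 65: MISS. Cache (LRU->MRU): [89 31 65]
  8. access 95: MISS. Cache (LRU->MRU): [89 31 65 95]
  9. access 31: HIT. Cache (LRU->MRU): [89 65 95 31]
  10. access 82: MISS, evict 89. Cache (LRU->MRU): [65 95 31 82]
  11. access 82: HIT. Cache (LRU->MRU): [65 95 31 82]
  12. access 50: MISS, evict 65. Cache (LRU->MRU): [95 31 82 50]
  13. access 95: HIT. Cache (LRU->MRU): [31 82 50 95]
  14. access 95: HIT. Cache (LRU->MRU): [31 82 50 95]
  15. access 82: HIT. Cache (LRU->MRU): [31 50 95 82]
  16. access 50: HIT. Cache (LRU->MRU): [31 95 82 50]
  17. access 82: HIT. Cache (LRU->MRU): [31 95 50 82]
  18. access 17: MISS, evict 31. Cache (LRU->MRU): [95 50 82 17]
  19. access 82: HIT. Cache (LRU->MRU): [95 50 17 82]
  20. access 82: HIT. Cache (LRU->MRU): [95 50 17 82]
  21. access 50: HIT. Cache (LRU->MRU): [95 17 82 50]
  22. access 50: HIT. Cache (LRU->MRU): [95 17 82 50]
  23. access 65: MISS, evict 95. Cache (LRU->MRU): [17 82 50 65]
  24. access 50: HIT. Cache (LRU->MRU): [17 82 65 50]
  25. access 95: MISS, evict 17. Cache (LRU->MRU): [82 65 50 95]
  26. access 18: MISS, evict 82. Cache (LRU->MRU): [65 50 95 18]
  27. access 17: MISS, evict 65. Cache (LRU->MRU): [50 95 18 17]
Total: 16 hits, 11 misses, 7 evictions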